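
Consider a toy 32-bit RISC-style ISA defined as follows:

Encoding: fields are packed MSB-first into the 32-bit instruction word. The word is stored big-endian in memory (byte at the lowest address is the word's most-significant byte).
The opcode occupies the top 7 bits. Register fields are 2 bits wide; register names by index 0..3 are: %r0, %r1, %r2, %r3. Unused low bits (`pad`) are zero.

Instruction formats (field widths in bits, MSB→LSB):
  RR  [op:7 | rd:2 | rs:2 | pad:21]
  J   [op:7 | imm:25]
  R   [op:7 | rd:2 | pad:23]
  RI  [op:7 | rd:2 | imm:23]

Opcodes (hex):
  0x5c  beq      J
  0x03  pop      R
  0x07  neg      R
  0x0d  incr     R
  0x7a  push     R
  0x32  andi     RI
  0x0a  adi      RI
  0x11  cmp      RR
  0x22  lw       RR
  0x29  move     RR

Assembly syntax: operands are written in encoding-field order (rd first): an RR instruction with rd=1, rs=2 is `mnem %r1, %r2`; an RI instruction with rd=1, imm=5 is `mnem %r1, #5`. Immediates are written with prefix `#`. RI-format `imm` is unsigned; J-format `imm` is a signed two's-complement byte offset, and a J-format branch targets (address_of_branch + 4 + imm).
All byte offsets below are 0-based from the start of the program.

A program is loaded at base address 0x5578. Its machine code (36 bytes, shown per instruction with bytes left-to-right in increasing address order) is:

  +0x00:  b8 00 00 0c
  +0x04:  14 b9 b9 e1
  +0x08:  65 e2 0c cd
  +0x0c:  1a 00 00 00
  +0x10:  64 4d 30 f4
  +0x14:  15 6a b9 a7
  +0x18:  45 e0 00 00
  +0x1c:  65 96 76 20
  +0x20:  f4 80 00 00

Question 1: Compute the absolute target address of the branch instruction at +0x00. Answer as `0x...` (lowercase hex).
0x5588

[00] b8 00 00 0c → 0xb800000c
  opcode bits[31:25]=0x5c: beq/J
  imm@[24:0]=0xc ⇒ #12
  target = base 0x5578 + off 0x00 + 4 + imm 12 = 0x5588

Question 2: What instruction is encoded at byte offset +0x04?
+0x04: 14 b9 b9 e1 ⇒ word 0x14b9b9e1 (big)
  op=0x14b9b9e1>>25=0xa ⇒ adi (RI)
  rd@[24:23]=0x1 ⇒ %r1
  imm@[22:0]=0x39b9e1 ⇒ #3783137

adi %r1, #3783137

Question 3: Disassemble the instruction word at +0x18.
lw %r3, %r3

+0x18: 45 e0 00 00 ⇒ word 0x45e00000 (big)
  opcode bits[31:25]=0x22: lw/RR
  [24:23] rd=3 = %r3
  [22:21] rs=3 = %r3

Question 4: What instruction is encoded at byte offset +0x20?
+0x20: f4 80 00 00 ⇒ word 0xf4800000 (big)
  op=0xf4800000>>25=0x7a ⇒ push (R)
  rd: (w>>23)&0x3=0x1 → %r1

push %r1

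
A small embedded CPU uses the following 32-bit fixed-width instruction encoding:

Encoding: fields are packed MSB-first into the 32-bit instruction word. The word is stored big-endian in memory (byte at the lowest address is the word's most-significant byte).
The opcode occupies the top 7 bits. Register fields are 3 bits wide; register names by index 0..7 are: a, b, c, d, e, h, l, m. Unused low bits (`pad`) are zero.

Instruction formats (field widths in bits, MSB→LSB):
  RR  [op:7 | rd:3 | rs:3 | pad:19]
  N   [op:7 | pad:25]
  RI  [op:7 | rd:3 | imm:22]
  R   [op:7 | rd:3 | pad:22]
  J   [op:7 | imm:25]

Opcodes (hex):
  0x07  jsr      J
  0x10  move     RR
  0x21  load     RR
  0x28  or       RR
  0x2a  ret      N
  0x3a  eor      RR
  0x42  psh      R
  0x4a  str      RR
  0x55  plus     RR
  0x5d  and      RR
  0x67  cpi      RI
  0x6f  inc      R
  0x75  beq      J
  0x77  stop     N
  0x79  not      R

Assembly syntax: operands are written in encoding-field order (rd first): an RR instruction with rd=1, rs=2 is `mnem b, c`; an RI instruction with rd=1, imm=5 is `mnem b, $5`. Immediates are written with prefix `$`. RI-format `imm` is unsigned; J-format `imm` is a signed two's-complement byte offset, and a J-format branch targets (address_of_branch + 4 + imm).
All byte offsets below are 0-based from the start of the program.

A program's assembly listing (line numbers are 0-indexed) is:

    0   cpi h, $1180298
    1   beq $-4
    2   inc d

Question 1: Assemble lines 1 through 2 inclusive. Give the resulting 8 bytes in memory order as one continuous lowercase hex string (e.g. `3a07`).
ebfffffcdec00000

L1: beq op=0x75:7|imm=-4:25 ⇒ 0xebfffffc ⇒ big eb ff ff fc
L2: inc op=0x6f:7|rd=3:3|pad=0:22 ⇒ 0xdec00000 ⇒ big de c0 00 00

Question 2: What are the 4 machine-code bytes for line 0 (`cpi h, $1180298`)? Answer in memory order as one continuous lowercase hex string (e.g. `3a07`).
line 0 (cpi): pack op=0x67:7|rd=5:3|imm=1180298:22 = 0xcf52028a; big→ cf 52 02 8a

cf52028a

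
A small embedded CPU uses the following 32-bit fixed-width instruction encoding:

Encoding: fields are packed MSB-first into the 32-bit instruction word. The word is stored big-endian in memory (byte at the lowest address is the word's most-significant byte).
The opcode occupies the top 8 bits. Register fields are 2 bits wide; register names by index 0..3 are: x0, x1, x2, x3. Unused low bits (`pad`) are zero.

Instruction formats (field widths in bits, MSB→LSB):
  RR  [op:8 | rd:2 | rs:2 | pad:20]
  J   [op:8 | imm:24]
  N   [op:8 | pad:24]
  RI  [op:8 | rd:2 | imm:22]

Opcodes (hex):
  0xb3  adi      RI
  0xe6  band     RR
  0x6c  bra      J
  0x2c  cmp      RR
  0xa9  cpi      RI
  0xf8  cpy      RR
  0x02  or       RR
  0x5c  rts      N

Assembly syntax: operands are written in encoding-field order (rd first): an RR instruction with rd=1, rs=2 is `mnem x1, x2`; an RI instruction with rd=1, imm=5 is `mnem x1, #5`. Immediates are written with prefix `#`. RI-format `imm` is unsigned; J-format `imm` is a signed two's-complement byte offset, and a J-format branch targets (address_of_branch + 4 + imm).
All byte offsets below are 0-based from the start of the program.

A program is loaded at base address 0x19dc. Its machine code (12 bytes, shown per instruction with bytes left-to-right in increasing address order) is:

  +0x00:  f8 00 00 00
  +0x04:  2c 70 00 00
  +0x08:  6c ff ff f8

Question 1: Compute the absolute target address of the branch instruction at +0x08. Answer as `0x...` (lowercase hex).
0x19e0

[08] 6c ff ff f8 → 0x6cfffff8
  top 8b → 0x6c → bra [J]
  imm: (w>>0)&0xffffff=0xfffff8 (s24→-8) → #-8
  target = base 0x19dc + off 0x08 + 4 + imm -8 = 0x19e0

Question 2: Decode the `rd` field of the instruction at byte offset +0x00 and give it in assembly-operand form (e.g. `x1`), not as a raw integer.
x0

off 0x00: read f8 00 00 00 as big → 0xf8000000
  op=0xf8000000>>24=0xf8 ⇒ cpy (RR)
  [23:22] rd=0 = x0
  [21:20] rs=0 = x0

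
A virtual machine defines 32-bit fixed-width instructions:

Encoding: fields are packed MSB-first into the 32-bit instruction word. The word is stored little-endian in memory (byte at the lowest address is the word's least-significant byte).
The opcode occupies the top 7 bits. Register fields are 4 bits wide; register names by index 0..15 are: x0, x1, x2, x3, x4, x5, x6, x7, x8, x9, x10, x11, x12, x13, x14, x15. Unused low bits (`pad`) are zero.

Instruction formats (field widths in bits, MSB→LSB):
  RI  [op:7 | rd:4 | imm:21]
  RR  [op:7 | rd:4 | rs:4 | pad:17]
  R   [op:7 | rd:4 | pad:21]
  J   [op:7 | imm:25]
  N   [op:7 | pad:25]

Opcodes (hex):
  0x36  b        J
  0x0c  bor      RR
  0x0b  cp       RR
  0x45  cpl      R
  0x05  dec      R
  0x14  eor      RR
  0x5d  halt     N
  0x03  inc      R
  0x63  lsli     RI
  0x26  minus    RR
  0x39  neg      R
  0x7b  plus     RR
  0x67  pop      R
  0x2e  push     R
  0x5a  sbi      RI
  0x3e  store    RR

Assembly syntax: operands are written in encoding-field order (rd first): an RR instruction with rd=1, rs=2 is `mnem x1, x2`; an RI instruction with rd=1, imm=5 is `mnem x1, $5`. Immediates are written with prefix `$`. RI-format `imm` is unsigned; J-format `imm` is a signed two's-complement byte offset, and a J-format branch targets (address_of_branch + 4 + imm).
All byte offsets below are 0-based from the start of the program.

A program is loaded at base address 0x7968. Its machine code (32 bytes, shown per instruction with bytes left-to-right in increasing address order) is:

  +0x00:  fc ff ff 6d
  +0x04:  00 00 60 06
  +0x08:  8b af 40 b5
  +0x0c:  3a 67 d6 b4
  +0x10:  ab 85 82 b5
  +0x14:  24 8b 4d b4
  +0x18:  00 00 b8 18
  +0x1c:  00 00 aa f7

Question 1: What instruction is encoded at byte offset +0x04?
inc x3

@+04  little-endian(00 00 60 06) = 0x06600000
  opcode bits[31:25]=0x3: inc/R
  rd: (w>>21)&0xf=0x3 → x3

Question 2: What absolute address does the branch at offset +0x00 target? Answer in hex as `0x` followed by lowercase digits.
@+00  little-endian(fc ff ff 6d) = 0x6dfffffc
  op=0x6dfffffc>>25=0x36 ⇒ b (J)
  imm: (w>>0)&0x1ffffff=0x1fffffc (s25→-4) → $-4
  target = base 0x7968 + off 0x00 + 4 + imm -4 = 0x7968

0x7968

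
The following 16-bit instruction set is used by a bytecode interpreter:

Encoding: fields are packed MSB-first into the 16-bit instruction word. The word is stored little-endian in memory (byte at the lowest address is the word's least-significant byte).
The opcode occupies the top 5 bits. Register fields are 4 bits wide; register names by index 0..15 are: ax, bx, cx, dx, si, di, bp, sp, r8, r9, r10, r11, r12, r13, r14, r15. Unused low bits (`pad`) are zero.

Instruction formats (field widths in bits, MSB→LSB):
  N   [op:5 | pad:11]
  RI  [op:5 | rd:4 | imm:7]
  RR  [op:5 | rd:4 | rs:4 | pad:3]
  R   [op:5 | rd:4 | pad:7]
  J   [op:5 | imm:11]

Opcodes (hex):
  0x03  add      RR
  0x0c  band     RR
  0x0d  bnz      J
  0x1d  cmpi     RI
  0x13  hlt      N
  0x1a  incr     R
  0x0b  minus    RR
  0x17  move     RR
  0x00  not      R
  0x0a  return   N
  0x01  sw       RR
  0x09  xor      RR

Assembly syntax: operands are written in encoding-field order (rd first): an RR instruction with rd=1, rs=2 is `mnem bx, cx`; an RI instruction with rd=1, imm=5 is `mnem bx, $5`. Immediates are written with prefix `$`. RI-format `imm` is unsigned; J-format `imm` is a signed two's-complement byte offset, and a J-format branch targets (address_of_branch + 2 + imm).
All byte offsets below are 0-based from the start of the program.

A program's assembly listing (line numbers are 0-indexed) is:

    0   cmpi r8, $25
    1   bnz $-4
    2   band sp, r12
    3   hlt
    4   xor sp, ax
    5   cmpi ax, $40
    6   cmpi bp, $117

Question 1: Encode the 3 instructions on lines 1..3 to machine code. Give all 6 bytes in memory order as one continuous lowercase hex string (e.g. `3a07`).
1. bnz fields op=0xd:5|imm=-4:11 → word 6ffch → fc 6f
2. band fields op=0xc:5|rd=7:4|rs=12:4|pad=0:3 → word 63e0h → e0 63
3. hlt fields op=0x13:5|pad=0:11 → word 9800h → 00 98

fc6fe0630098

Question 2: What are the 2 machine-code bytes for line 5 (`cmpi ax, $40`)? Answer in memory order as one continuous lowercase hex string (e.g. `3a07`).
5. cmpi fields op=0x1d:5|rd=0:4|imm=40:7 → word e828h → 28 e8

28e8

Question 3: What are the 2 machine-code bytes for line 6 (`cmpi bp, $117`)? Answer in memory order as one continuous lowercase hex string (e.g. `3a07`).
75eb

line 6 (cmpi): pack op=0x1d:5|rd=6:4|imm=117:7 = 0xeb75; little→ 75 eb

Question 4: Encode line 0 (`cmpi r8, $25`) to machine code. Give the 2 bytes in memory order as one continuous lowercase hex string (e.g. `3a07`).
L0: cmpi op=0x1d:5|rd=8:4|imm=25:7 ⇒ 0xec19 ⇒ little 19 ec

19ec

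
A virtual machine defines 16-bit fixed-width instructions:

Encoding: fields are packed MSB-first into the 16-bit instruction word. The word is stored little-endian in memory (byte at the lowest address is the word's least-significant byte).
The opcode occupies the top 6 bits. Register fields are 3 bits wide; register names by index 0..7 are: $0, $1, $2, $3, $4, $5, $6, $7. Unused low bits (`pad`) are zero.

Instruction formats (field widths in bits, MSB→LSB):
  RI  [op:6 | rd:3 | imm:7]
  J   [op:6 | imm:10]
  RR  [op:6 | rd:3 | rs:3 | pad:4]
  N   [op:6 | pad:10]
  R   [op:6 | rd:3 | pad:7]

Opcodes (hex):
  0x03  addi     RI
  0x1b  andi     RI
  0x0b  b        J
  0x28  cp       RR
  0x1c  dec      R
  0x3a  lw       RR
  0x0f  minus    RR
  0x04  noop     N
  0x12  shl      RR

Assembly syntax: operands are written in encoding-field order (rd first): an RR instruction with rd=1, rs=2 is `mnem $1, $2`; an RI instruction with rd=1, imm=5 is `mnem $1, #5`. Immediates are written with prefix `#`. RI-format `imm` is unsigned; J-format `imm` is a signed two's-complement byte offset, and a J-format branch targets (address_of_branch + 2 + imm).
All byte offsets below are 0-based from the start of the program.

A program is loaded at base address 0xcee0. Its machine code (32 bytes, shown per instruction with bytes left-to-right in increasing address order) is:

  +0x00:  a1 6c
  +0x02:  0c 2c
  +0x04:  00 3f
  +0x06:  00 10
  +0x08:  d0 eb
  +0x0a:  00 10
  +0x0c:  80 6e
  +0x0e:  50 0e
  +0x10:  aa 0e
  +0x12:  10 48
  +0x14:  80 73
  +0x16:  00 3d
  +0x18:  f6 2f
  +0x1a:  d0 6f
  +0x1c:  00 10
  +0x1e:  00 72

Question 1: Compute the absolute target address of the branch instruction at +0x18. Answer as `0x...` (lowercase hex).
off 0x18: read f6 2f as little → 0x2ff6
  opcode bits[15:10]=0xb: b/J
  [9:0] imm=1014 (s10→-10) = #-10
  target = base 0xcee0 + off 0x18 + 2 + imm -10 = 0xcef0

0xcef0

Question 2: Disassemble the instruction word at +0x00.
+0x00: a1 6c ⇒ word 0x6ca1 (little)
  op=0x6ca1>>10=0x1b ⇒ andi (RI)
  rd@[9:7]=0x1 ⇒ $1
  imm@[6:0]=0x21 ⇒ #33

andi $1, #33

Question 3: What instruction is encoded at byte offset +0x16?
@+16  little-endian(00 3d) = 0x3d00
  opcode bits[15:10]=0xf: minus/RR
  rd@[9:7]=0x2 ⇒ $2
  rs@[6:4]=0x0 ⇒ $0

minus $2, $0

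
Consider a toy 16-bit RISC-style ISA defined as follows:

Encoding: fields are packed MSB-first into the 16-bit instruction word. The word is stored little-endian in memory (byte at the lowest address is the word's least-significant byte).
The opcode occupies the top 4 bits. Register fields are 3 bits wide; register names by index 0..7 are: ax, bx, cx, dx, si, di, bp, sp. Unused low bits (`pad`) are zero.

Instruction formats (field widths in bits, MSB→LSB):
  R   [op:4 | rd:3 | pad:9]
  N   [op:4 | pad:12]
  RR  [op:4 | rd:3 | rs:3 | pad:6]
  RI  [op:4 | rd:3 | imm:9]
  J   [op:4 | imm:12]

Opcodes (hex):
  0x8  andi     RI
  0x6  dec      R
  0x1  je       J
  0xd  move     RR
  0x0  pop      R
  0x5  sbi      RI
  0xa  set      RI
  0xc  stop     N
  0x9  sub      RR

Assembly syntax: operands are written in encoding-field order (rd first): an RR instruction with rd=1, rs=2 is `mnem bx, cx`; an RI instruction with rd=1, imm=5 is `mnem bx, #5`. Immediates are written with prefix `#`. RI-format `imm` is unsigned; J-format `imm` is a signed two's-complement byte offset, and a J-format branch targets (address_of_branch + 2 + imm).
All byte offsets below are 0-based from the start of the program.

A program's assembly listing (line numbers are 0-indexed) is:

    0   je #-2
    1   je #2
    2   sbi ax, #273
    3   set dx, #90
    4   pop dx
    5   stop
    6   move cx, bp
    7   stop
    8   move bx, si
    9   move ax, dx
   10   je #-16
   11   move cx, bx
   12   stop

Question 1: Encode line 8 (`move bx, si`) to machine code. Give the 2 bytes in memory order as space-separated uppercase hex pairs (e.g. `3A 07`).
00 D3

line 8 (move): pack op=0xd:4|rd=1:3|rs=4:3|pad=0:6 = 0xd300; little→ 00 d3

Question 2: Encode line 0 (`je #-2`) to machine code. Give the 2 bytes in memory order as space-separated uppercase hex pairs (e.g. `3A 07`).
FE 1F

line 0 (je): pack op=0x1:4|imm=-2:12 = 0x1ffe; little→ fe 1f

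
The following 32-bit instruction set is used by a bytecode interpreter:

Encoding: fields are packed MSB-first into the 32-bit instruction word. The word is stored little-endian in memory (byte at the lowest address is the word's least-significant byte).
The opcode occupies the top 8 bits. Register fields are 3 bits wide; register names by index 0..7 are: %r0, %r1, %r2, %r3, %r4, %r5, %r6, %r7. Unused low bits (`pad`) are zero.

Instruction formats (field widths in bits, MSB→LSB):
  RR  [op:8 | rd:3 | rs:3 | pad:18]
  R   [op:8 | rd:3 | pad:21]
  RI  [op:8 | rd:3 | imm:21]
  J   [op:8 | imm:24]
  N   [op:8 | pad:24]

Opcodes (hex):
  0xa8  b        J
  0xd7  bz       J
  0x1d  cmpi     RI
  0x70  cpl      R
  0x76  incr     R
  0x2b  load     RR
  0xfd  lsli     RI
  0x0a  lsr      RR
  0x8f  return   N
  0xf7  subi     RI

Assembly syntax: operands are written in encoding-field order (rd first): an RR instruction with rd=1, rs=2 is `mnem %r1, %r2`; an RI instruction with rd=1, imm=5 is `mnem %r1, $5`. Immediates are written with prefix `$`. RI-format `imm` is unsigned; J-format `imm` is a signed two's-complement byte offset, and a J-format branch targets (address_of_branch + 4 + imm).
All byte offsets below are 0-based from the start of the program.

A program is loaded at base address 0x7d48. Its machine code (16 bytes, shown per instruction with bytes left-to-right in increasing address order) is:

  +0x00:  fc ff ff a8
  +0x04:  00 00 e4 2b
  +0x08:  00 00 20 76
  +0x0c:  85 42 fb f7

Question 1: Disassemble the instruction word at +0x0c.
subi %r7, $1786501

@+0c  little-endian(85 42 fb f7) = 0xf7fb4285
  opcode bits[31:24]=0xf7: subi/RI
  [23:21] rd=7 = %r7
  [20:0] imm=1786501 = $1786501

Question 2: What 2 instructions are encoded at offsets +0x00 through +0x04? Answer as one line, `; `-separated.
b $-4; load %r7, %r1

[00] fc ff ff a8 → 0xa8fffffc
  op=0xa8fffffc>>24=0xa8 ⇒ b (J)
  imm@[23:0]=0xfffffc (s24→-4) ⇒ $-4
[04] 00 00 e4 2b → 0x2be40000
  op=0x2be40000>>24=0x2b ⇒ load (RR)
  rd@[23:21]=0x7 ⇒ %r7
  rs@[20:18]=0x1 ⇒ %r1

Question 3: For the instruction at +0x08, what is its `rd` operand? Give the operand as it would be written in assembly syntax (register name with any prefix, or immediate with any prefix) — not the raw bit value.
%r1

[08] 00 00 20 76 → 0x76200000
  opcode bits[31:24]=0x76: incr/R
  rd@[23:21]=0x1 ⇒ %r1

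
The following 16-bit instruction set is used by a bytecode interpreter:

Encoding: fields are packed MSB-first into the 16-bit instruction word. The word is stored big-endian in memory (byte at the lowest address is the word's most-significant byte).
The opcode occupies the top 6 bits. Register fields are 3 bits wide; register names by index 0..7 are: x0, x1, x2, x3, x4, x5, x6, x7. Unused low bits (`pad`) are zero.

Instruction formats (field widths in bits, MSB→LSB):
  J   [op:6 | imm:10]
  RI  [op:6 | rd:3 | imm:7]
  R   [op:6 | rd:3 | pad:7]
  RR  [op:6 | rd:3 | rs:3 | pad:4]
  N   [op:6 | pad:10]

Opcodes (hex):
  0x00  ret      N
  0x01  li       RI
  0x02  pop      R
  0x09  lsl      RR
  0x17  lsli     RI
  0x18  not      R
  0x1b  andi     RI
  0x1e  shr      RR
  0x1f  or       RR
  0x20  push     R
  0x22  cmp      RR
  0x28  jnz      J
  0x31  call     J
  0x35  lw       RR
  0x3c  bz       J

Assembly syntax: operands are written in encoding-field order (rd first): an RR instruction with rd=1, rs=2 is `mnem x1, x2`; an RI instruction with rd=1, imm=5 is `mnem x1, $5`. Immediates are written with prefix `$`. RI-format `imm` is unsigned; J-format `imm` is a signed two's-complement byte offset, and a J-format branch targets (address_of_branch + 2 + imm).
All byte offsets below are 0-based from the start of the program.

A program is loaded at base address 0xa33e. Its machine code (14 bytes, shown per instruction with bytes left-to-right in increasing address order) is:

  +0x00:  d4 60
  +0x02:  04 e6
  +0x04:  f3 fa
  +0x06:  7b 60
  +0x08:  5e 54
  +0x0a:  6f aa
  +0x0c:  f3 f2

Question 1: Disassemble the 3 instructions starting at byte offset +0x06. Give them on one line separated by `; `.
shr x6, x6; lsli x4, $84; andi x7, $42

@+06  big-endian(7b 60) = 0x7b60
  opcode bits[15:10]=0x1e: shr/RR
  rd: (w>>7)&0x7=0x6 → x6
  rs: (w>>4)&0x7=0x6 → x6
@+08  big-endian(5e 54) = 0x5e54
  opcode bits[15:10]=0x17: lsli/RI
  rd: (w>>7)&0x7=0x4 → x4
  imm: (w>>0)&0x7f=0x54 → $84
@+0a  big-endian(6f aa) = 0x6faa
  opcode bits[15:10]=0x1b: andi/RI
  rd: (w>>7)&0x7=0x7 → x7
  imm: (w>>0)&0x7f=0x2a → $42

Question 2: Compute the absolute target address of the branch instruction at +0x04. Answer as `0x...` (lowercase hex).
0xa33e

[04] f3 fa → 0xf3fa
  op=0xf3fa>>10=0x3c ⇒ bz (J)
  [9:0] imm=1018 (s10→-6) = $-6
  target = base 0xa33e + off 0x04 + 2 + imm -6 = 0xa33e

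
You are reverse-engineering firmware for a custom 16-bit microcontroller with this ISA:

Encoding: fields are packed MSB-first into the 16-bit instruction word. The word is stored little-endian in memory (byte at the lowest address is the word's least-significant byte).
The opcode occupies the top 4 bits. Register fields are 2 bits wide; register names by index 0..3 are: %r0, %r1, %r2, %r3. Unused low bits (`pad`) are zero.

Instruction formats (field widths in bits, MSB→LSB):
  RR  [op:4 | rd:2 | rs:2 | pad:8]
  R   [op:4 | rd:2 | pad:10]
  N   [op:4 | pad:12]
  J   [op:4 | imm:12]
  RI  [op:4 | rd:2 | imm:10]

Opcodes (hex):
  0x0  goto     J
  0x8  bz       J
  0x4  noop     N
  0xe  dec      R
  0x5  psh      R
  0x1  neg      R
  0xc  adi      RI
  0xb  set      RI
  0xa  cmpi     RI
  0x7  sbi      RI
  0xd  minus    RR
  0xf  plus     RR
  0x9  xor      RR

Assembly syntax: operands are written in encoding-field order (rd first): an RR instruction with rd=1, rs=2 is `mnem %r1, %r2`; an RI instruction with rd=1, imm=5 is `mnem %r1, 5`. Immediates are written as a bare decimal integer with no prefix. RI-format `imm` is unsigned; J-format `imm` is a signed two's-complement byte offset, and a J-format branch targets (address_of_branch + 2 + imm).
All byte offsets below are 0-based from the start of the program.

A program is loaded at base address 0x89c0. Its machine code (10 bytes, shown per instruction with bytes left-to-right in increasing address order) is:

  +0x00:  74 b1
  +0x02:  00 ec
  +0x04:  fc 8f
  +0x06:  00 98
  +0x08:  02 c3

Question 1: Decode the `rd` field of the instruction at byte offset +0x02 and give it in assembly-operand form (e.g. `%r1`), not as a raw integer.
%r3

[02] 00 ec → 0xec00
  opcode bits[15:12]=0xe: dec/R
  rd@[11:10]=0x3 ⇒ %r3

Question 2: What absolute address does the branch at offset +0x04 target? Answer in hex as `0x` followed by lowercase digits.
0x89c2

[04] fc 8f → 0x8ffc
  opcode bits[15:12]=0x8: bz/J
  imm: (w>>0)&0xfff=0xffc (s12→-4) → -4
  target = base 0x89c0 + off 0x04 + 2 + imm -4 = 0x89c2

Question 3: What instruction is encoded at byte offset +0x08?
adi %r0, 770

off 0x08: read 02 c3 as little → 0xc302
  opcode bits[15:12]=0xc: adi/RI
  rd@[11:10]=0x0 ⇒ %r0
  imm@[9:0]=0x302 ⇒ 770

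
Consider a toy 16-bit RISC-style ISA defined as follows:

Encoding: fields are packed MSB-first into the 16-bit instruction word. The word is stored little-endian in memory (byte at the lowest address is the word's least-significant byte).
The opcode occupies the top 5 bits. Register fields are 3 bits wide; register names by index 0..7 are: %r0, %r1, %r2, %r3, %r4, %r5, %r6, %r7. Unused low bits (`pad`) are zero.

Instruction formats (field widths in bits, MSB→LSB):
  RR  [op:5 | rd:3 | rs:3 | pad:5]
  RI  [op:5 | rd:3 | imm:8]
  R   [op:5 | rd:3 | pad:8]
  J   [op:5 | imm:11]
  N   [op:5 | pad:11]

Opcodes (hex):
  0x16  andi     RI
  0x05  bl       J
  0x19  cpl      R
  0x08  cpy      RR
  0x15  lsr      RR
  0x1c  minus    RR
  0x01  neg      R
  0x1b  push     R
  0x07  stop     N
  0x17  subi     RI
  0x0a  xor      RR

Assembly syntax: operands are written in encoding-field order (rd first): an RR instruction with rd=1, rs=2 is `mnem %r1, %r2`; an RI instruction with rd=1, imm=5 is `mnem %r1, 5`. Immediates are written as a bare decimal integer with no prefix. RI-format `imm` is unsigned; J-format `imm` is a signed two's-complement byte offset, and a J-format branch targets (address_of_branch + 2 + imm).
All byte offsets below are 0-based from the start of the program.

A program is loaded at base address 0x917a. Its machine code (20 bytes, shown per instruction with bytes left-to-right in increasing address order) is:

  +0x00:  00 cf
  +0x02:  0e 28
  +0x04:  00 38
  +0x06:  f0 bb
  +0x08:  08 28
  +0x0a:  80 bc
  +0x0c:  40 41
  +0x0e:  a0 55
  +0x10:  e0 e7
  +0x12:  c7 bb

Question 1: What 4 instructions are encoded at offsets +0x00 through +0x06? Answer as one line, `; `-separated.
cpl %r7; bl 14; stop; subi %r3, 240

[00] 00 cf → 0xcf00
  top 5b → 0x19 → cpl [R]
  rd@[10:8]=0x7 ⇒ %r7
[02] 0e 28 → 0x280e
  top 5b → 0x5 → bl [J]
  imm@[10:0]=0xe ⇒ 14
[04] 00 38 → 0x3800
  top 5b → 0x7 → stop [N]
[06] f0 bb → 0xbbf0
  top 5b → 0x17 → subi [RI]
  rd@[10:8]=0x3 ⇒ %r3
  imm@[7:0]=0xf0 ⇒ 240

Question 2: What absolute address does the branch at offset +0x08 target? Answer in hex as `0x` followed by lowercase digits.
@+08  little-endian(08 28) = 0x2808
  opcode bits[15:11]=0x5: bl/J
  imm: (w>>0)&0x7ff=0x8 → 8
  target = base 0x917a + off 0x08 + 2 + imm 8 = 0x918c

0x918c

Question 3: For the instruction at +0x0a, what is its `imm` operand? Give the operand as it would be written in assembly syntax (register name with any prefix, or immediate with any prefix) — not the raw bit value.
off 0x0a: read 80 bc as little → 0xbc80
  top 5b → 0x17 → subi [RI]
  rd: (w>>8)&0x7=0x4 → %r4
  imm: (w>>0)&0xff=0x80 → 128

128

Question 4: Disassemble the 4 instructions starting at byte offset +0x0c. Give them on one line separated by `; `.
cpy %r1, %r2; xor %r5, %r5; minus %r7, %r7; subi %r3, 199

@+0c  little-endian(40 41) = 0x4140
  top 5b → 0x8 → cpy [RR]
  rd: (w>>8)&0x7=0x1 → %r1
  rs: (w>>5)&0x7=0x2 → %r2
@+0e  little-endian(a0 55) = 0x55a0
  top 5b → 0xa → xor [RR]
  rd: (w>>8)&0x7=0x5 → %r5
  rs: (w>>5)&0x7=0x5 → %r5
@+10  little-endian(e0 e7) = 0xe7e0
  top 5b → 0x1c → minus [RR]
  rd: (w>>8)&0x7=0x7 → %r7
  rs: (w>>5)&0x7=0x7 → %r7
@+12  little-endian(c7 bb) = 0xbbc7
  top 5b → 0x17 → subi [RI]
  rd: (w>>8)&0x7=0x3 → %r3
  imm: (w>>0)&0xff=0xc7 → 199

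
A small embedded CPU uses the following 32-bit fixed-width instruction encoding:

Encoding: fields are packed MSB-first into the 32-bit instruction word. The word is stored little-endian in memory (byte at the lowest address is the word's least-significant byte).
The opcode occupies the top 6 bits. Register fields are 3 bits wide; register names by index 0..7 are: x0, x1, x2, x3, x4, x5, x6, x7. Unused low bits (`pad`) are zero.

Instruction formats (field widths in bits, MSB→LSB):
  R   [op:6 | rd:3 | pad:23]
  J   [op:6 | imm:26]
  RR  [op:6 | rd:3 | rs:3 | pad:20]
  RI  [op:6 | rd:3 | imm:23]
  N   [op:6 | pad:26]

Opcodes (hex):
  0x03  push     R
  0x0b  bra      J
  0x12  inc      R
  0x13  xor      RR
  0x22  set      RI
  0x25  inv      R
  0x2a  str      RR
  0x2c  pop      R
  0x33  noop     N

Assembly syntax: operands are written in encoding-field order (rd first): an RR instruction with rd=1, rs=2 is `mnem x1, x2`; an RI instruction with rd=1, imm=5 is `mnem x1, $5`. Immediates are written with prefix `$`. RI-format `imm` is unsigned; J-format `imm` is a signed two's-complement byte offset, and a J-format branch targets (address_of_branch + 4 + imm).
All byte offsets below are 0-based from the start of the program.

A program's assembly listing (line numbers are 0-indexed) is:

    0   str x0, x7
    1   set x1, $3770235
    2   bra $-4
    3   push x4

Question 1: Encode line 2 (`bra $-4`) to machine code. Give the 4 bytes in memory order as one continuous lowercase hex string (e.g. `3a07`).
fcffff2f

2. bra fields op=0xb:6|imm=-4:26 → word 2ffffffch → fc ff ff 2f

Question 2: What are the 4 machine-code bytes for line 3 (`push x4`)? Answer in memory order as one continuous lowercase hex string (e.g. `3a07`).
3. push fields op=0x3:6|rd=4:3|pad=0:23 → word 0e000000h → 00 00 00 0e

0000000e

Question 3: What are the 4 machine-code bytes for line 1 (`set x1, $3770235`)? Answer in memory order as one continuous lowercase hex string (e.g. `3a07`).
7b87b988

L1: set op=0x22:6|rd=1:3|imm=3770235:23 ⇒ 0x88b9877b ⇒ little 7b 87 b9 88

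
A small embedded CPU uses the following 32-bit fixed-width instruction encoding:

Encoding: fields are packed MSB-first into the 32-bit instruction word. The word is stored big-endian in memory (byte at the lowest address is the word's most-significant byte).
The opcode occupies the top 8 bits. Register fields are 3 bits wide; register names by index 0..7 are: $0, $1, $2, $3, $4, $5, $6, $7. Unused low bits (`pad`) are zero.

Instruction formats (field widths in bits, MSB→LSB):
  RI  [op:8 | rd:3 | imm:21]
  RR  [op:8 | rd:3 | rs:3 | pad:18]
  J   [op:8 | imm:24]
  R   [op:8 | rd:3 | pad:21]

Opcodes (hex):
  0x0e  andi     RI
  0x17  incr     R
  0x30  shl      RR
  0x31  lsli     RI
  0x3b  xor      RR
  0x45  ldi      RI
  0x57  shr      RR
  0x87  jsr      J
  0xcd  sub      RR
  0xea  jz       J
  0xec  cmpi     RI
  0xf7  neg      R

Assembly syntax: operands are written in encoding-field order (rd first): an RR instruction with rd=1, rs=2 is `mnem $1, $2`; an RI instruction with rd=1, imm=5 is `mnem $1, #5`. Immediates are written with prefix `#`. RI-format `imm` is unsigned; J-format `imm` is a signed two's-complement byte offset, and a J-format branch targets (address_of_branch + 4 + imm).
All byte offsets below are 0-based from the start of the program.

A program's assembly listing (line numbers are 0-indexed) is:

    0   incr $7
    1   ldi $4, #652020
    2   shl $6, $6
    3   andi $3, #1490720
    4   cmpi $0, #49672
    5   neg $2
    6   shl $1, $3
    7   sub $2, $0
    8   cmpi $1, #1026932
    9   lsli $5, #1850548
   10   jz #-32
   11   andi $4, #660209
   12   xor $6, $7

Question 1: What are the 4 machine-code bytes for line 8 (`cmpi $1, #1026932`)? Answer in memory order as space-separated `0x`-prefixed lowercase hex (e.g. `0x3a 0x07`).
0xec 0x2f 0xab 0x74

line 8 (cmpi): pack op=0xec:8|rd=1:3|imm=1026932:21 = 0xec2fab74; big→ ec 2f ab 74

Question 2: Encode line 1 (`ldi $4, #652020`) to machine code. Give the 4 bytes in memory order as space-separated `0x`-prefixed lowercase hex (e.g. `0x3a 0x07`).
0x45 0x89 0xf2 0xf4

1. ldi fields op=0x45:8|rd=4:3|imm=652020:21 → word 4589f2f4h → 45 89 f2 f4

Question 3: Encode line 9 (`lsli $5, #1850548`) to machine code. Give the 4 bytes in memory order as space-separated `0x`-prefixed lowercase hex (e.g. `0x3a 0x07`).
0x31 0xbc 0x3c 0xb4

9. lsli fields op=0x31:8|rd=5:3|imm=1850548:21 → word 31bc3cb4h → 31 bc 3c b4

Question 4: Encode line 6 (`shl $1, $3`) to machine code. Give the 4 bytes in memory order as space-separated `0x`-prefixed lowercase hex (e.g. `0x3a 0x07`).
6. shl fields op=0x30:8|rd=1:3|rs=3:3|pad=0:18 → word 302c0000h → 30 2c 00 00

0x30 0x2c 0x00 0x00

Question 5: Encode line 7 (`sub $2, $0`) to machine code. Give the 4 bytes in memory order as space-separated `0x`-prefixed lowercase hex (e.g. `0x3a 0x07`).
L7: sub op=0xcd:8|rd=2:3|rs=0:3|pad=0:18 ⇒ 0xcd400000 ⇒ big cd 40 00 00

0xcd 0x40 0x00 0x00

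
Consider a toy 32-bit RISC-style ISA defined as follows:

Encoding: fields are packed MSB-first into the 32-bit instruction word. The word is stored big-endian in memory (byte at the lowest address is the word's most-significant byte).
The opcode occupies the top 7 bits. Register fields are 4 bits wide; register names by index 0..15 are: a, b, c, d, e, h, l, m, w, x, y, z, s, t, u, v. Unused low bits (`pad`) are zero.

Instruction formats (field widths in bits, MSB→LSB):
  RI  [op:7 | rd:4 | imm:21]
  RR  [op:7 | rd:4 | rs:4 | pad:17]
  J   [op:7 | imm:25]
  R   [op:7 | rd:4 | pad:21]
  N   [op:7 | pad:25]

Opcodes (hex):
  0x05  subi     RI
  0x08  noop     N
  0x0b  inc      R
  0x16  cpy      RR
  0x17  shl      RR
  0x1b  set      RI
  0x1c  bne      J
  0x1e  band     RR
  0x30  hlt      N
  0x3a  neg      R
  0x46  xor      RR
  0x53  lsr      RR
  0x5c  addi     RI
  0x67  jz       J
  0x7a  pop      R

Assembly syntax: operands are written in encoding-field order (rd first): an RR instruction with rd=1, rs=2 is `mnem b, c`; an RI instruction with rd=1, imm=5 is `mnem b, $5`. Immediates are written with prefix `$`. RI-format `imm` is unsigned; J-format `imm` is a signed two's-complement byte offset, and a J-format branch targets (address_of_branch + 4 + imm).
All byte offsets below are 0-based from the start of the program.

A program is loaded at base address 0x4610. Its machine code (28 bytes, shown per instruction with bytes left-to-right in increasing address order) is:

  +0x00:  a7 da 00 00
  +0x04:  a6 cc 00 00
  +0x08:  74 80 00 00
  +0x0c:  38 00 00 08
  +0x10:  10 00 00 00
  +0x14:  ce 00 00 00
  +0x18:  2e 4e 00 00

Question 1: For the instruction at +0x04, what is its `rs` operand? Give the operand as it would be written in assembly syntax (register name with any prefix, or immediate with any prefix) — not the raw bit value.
l

@+04  big-endian(a6 cc 00 00) = 0xa6cc0000
  op=0xa6cc0000>>25=0x53 ⇒ lsr (RR)
  rd: (w>>21)&0xf=0x6 → l
  rs: (w>>17)&0xf=0x6 → l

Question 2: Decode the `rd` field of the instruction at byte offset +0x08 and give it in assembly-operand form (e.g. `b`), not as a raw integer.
@+08  big-endian(74 80 00 00) = 0x74800000
  opcode bits[31:25]=0x3a: neg/R
  rd@[24:21]=0x4 ⇒ e

e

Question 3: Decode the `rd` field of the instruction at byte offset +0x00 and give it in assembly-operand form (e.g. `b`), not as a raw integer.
u

off 0x00: read a7 da 00 00 as big → 0xa7da0000
  op=0xa7da0000>>25=0x53 ⇒ lsr (RR)
  rd@[24:21]=0xe ⇒ u
  rs@[20:17]=0xd ⇒ t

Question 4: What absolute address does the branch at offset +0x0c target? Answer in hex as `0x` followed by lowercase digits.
+0x0c: 38 00 00 08 ⇒ word 0x38000008 (big)
  opcode bits[31:25]=0x1c: bne/J
  [24:0] imm=8 = $8
  target = base 0x4610 + off 0x0c + 4 + imm 8 = 0x4628

0x4628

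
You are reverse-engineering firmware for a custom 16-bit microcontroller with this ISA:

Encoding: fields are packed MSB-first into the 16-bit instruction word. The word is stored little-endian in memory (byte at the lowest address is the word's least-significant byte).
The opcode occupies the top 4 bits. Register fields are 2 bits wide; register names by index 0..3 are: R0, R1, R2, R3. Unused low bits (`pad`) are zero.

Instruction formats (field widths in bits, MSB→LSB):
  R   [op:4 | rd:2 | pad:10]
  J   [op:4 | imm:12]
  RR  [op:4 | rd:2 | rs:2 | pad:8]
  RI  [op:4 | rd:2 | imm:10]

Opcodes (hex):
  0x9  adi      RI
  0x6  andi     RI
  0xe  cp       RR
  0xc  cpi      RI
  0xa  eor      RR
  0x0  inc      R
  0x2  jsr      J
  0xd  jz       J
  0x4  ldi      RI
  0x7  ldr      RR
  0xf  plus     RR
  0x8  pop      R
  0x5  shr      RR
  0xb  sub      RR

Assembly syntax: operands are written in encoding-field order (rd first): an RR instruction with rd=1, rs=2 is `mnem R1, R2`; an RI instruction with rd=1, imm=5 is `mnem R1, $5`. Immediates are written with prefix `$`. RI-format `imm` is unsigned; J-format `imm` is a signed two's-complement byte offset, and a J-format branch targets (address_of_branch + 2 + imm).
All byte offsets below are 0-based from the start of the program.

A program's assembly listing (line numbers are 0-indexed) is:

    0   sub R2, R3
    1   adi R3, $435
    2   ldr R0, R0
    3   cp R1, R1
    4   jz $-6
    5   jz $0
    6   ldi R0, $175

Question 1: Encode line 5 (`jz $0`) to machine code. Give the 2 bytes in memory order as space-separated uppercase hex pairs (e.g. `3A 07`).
00 D0

L5: jz op=0xd:4|imm=0:12 ⇒ 0xd000 ⇒ little 00 d0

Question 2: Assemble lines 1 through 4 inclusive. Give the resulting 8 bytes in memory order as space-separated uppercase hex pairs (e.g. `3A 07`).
B3 9D 00 70 00 E5 FA DF

L1: adi op=0x9:4|rd=3:2|imm=435:10 ⇒ 0x9db3 ⇒ little b3 9d
L2: ldr op=0x7:4|rd=0:2|rs=0:2|pad=0:8 ⇒ 0x7000 ⇒ little 00 70
L3: cp op=0xe:4|rd=1:2|rs=1:2|pad=0:8 ⇒ 0xe500 ⇒ little 00 e5
L4: jz op=0xd:4|imm=-6:12 ⇒ 0xdffa ⇒ little fa df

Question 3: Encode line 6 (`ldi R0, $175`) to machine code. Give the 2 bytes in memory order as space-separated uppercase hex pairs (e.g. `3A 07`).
6. ldi fields op=0x4:4|rd=0:2|imm=175:10 → word 40afh → af 40

AF 40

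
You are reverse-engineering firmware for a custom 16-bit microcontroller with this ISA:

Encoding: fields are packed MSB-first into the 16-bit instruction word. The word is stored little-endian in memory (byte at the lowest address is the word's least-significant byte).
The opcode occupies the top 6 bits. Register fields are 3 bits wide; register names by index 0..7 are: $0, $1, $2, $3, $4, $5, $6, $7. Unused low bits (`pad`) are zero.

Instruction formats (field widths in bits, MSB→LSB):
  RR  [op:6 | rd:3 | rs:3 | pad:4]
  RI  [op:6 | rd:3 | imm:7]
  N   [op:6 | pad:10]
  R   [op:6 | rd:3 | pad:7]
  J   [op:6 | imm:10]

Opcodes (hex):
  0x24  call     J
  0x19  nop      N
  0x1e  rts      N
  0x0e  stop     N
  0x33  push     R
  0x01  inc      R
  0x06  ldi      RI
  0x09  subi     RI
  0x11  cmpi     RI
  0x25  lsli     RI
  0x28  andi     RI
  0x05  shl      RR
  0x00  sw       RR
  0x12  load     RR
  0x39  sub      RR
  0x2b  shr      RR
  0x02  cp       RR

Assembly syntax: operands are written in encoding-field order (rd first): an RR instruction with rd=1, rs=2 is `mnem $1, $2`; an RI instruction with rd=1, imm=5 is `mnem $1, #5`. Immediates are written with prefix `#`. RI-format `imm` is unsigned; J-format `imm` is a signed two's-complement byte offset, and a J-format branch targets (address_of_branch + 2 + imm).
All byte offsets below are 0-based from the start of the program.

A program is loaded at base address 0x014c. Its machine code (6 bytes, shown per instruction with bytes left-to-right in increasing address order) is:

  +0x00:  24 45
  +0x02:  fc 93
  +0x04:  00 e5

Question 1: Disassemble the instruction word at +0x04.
sub $2, $0

+0x04: 00 e5 ⇒ word 0xe500 (little)
  top 6b → 0x39 → sub [RR]
  rd@[9:7]=0x2 ⇒ $2
  rs@[6:4]=0x0 ⇒ $0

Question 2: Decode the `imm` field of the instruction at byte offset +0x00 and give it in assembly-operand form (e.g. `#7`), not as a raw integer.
@+00  little-endian(24 45) = 0x4524
  top 6b → 0x11 → cmpi [RI]
  [9:7] rd=2 = $2
  [6:0] imm=36 = #36

#36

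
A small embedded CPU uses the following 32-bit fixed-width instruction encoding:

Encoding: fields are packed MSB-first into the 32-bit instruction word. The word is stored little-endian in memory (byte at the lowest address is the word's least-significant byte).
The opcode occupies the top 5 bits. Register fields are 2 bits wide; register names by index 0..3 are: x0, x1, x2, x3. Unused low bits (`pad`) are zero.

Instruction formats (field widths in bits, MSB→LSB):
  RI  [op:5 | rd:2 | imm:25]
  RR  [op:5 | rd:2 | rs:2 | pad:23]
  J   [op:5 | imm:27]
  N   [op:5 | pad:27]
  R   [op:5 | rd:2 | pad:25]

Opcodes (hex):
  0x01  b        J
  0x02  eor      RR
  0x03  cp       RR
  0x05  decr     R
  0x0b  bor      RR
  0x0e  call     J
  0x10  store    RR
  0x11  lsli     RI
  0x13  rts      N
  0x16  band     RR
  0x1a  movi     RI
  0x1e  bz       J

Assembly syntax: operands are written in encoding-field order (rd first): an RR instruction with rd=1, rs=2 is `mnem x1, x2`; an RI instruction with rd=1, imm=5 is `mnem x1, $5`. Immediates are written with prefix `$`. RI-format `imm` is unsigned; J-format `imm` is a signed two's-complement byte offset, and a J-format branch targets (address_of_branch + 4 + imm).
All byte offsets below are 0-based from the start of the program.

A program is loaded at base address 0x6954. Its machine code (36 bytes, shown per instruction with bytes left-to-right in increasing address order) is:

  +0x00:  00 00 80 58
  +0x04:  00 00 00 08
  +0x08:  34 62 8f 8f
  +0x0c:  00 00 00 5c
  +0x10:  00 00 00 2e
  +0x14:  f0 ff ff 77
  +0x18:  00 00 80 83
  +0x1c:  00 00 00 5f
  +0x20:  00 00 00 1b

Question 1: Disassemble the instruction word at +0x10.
+0x10: 00 00 00 2e ⇒ word 0x2e000000 (little)
  op=0x2e000000>>27=0x5 ⇒ decr (R)
  rd@[26:25]=0x3 ⇒ x3

decr x3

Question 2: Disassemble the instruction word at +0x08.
lsli x3, $26174004

+0x08: 34 62 8f 8f ⇒ word 0x8f8f6234 (little)
  opcode bits[31:27]=0x11: lsli/RI
  rd: (w>>25)&0x3=0x3 → x3
  imm: (w>>0)&0x1ffffff=0x18f6234 → $26174004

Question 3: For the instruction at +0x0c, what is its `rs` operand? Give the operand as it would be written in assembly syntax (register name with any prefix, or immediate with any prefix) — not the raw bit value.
[0c] 00 00 00 5c → 0x5c000000
  top 5b → 0xb → bor [RR]
  [26:25] rd=2 = x2
  [24:23] rs=0 = x0

x0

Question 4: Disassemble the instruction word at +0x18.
store x1, x3

@+18  little-endian(00 00 80 83) = 0x83800000
  opcode bits[31:27]=0x10: store/RR
  rd: (w>>25)&0x3=0x1 → x1
  rs: (w>>23)&0x3=0x3 → x3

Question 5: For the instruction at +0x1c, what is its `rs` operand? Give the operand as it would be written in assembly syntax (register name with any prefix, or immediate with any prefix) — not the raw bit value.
[1c] 00 00 00 5f → 0x5f000000
  op=0x5f000000>>27=0xb ⇒ bor (RR)
  rd: (w>>25)&0x3=0x3 → x3
  rs: (w>>23)&0x3=0x2 → x2

x2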